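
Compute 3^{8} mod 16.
1

Using successive squaring:
Binary expansion of 8: 1000
Powers of 3 mod 16 (each is the square of the previous):
  3^1 ≡ 3 (mod 16)
  3^2 ≡ 3² = 9 ≡ 9 (mod 16)
  3^4 ≡ 9² = 81 ≡ 1 (mod 16)
  3^8 ≡ 1² = 1 ≡ 1 (mod 16)
8 is a power of 2, so 3^8 is the last square: ≡ 1 (mod 16)
Result: 3^8 ≡ 1 (mod 16)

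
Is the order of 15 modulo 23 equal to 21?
No, the actual order is 22, not 21.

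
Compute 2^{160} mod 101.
87

Using successive squaring:
Binary expansion of 160: 10100000
Powers of 2 mod 101 (each is the square of the previous):
  2^1 ≡ 2 (mod 101)
  2^2 ≡ 2² = 4 ≡ 4 (mod 101)
  2^4 ≡ 4² = 16 ≡ 16 (mod 101)
  2^8 ≡ 16² = 256 ≡ 54 (mod 101)
  2^16 ≡ 54² = 2916 ≡ 88 (mod 101)
  2^32 ≡ 88² = 7744 ≡ 68 (mod 101)
  2^64 ≡ 68² = 4624 ≡ 79 (mod 101)
  2^128 ≡ 79² = 6241 ≡ 80 (mod 101)
160 = 128 + 32, so 2^160 = 2^128 × 2^32 ≡ 80 × 68 (mod 101)
Multiplying step by step:
  80 × 68 = 5440 ≡ 87 (mod 101)
Result: 2^160 ≡ 87 (mod 101)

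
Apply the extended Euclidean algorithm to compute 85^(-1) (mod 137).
Extended GCD: 85(-29) + 137(18) = 1. So 85^(-1) ≡ 108 ≡ 108 (mod 137). Verify: 85 × 108 = 9180 ≡ 1 (mod 137)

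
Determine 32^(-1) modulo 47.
32^(-1) ≡ 25 (mod 47). Verification: 32 × 25 = 800 ≡ 1 (mod 47)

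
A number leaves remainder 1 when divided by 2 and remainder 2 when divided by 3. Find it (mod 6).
M = 2 × 3 = 6. M₁ = 3, y₁ ≡ 1 (mod 2). M₂ = 2, y₂ ≡ 2 (mod 3). x = 1×3×1 + 2×2×2 ≡ 5 (mod 6)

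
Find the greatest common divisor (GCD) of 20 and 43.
1

Using the Euclidean algorithm:
20 = 0 × 43 + 20
43 = 2 × 20 + 3
20 = 6 × 3 + 2
3 = 1 × 2 + 1
2 = 2 × 1 + 0

GCD(20, 43) = 1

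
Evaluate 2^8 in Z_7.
8 = 8 (binary 1000). Repeated squaring mod 7: 2^1 ≡ 2; 2^2 ≡ 2² = 4 ≡ 4; 2^4 ≡ 4² = 16 ≡ 2; 2^8 ≡ 2² = 4 ≡ 4. So 2^8 ≡ 4 (mod 7).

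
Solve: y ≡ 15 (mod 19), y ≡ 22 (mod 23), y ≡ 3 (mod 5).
M = 19 × 23 × 5 = 2185. M₁ = 115, y₁ ≡ 1 (mod 19). M₂ = 95, y₂ ≡ 8 (mod 23). M₃ = 437, y₃ ≡ 3 (mod 5). y = 15×115×1 + 22×95×8 + 3×437×3 ≡ 528 (mod 2185)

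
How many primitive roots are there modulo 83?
Number of primitive roots mod 83 = φ(82) = 40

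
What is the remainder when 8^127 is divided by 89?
Using Fermat: 8^{88} ≡ 1 (mod 89). 127 ≡ 39 (mod 88). So 8^{127} ≡ 8^{39} ≡ 39 (mod 89)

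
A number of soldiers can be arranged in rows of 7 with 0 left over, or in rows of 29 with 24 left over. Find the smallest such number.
M = 7 × 29 = 203. M₁ = 29, y₁ ≡ 1 (mod 7). M₂ = 7, y₂ ≡ 25 (mod 29). t = 0×29×1 + 24×7×25 ≡ 140 (mod 203). The smallest positive such number is 140.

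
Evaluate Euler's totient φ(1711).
1624

Prime factorization: 1711 = 29 × 59
Using the formula φ(n) = n × Π(1 - 1/p) for each prime factor p:
φ(1711) = 1711 × (1 - 1/29) × (1 - 1/59)
φ(1711) = 1624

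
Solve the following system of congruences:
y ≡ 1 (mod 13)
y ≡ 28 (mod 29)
144

Using the Chinese Remainder Theorem:
M = product of moduli = 377
For equation 1: M_1 = 29, 29 ≡ 3 (mod 13), inverse of 29 mod 13 is 9 (check: 3 × 9 = 27 ≡ 1 (mod 13))
For equation 2: M_2 = 13, 13 ≡ 13 (mod 29), inverse of 13 mod 29 is 9 (check: 13 × 9 = 117 ≡ 1 (mod 29))
Combine: y ≡ Σ r_i×M_i×(M_i⁻¹ mod m_i) = 1×29×9 + 28×13×9 = 261 + 3276 = 3537
3537 mod 377 = 144
y ≡ 144 (mod 377)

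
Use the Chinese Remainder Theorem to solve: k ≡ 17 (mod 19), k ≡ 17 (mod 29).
17

Using the Chinese Remainder Theorem:
M = product of moduli = 551
For equation 1: M_1 = 29, 29 ≡ 10 (mod 19), inverse of 29 mod 19 is 2 (check: 10 × 2 = 20 ≡ 1 (mod 19))
For equation 2: M_2 = 19, 19 ≡ 19 (mod 29), inverse of 19 mod 29 is 26 (check: 19 × 26 = 494 ≡ 1 (mod 29))
Combine: k ≡ Σ r_i×M_i×(M_i⁻¹ mod m_i) = 17×29×2 + 17×19×26 = 986 + 8398 = 9384
9384 mod 551 = 17
k ≡ 17 (mod 551)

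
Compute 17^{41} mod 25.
17

Using successive squaring:
Binary expansion of 41: 101001
Powers of 17 mod 25 (each is the square of the previous):
  17^1 ≡ 17 (mod 25)
  17^2 ≡ 17² = 289 ≡ 14 (mod 25)
  17^4 ≡ 14² = 196 ≡ 21 (mod 25)
  17^8 ≡ 21² = 441 ≡ 16 (mod 25)
  17^16 ≡ 16² = 256 ≡ 6 (mod 25)
  17^32 ≡ 6² = 36 ≡ 11 (mod 25)
41 = 32 + 8 + 1, so 17^41 = 17^32 × 17^8 × 17^1 ≡ 11 × 16 × 17 (mod 25)
Multiplying step by step:
  11 × 16 = 176 ≡ 1 (mod 25)
  1 × 17 = 17 ≡ 17 (mod 25)
Result: 17^41 ≡ 17 (mod 25)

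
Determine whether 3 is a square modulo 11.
By Euler's criterion: 3^{5} ≡ 1 (mod 11). Since this equals 1, 3 is a QR.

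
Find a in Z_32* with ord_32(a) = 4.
7 has order 4 mod 32 since 7^{4} ≡ 1 (mod 32) and no smaller power works.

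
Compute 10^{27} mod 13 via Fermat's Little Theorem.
12

By Fermat's Little Theorem, a^(p-1) ≡ 1 (mod p) for prime p and gcd(a, p) = 1
Here p = 13, so 10^12 ≡ 1 (mod 13)
We can reduce the exponent: 27 mod 12 = 3
So 10^27 ≡ 10^3 (mod 13)
Computing: 10^3 mod 13 = 12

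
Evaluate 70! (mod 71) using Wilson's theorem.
By Wilson's theorem, (70)! ≡ -1 ≡ 70 (mod 71)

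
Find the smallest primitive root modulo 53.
2

A primitive root g modulo p has order p-1 = 52
Prime divisors of 52: [2, 13]
g is a primitive root iff g^(52/q) ≢ 1 (mod 53) for each prime divisor q
Testing small values:
  g = 2: 2^26 ≡ 52, 2^4 ≡ 16 (mod 53) → none is 1, primitive root!
The smallest primitive root is 2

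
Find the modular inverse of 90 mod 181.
90^(-1) ≡ 179 (mod 181). Verification: 90 × 179 = 16110 ≡ 1 (mod 181)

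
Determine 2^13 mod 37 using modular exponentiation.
Using repeated squaring. 13 = 8 + 4 + 1 (binary 1101). Repeated squaring mod 37: 2^1 ≡ 2; 2^2 ≡ 2² = 4 ≡ 4; 2^4 ≡ 4² = 16 ≡ 16; 2^8 ≡ 16² = 256 ≡ 34. Multiply: 2^13 = 2^8 × 2^4 × 2^1 ≡ 34 × 16 × 2 (mod 37): 34 × 16 = 544 ≡ 26; 26 × 2 = 52 ≡ 15. So 2^13 ≡ 15 (mod 37).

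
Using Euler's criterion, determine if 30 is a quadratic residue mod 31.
By Euler's criterion: 30^{15} ≡ 30 (mod 31). Since this equals -1 (≡ 30), 30 is not a QR.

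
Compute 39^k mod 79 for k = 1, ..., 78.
g^1, g^2, ..., g^{78} mod 79: {39, 20, 69, 5, 37, 21, 29, 25, 27, 26, 66, 46, 56, 51, 14, 72, 43, 18, 70, 44, 57, 11, 34, 62, 48, 55, 12, 73, 3, 38, 60, 49, 15, 32, 63, 8, 75, 2, 78, 40, 59, 10, 74, 42, 58, 50, 54, 52, 53, 13, 33, 23, 28, 65, 7, 36, 61, 9, 35, 22, 68, 45, 17, 31, 24, 67, 6, 76, 41, 19, 30, 64, 47, 16, 71, 4, 77, 1}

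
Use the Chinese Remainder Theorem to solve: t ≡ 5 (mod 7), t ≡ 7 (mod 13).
M = 7 × 13 = 91. M₁ = 13, y₁ ≡ 6 (mod 7). M₂ = 7, y₂ ≡ 2 (mod 13). t = 5×13×6 + 7×7×2 ≡ 33 (mod 91)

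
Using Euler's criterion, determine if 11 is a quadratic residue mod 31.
By Euler's criterion: 11^{15} ≡ 30 (mod 31). Since this equals -1 (≡ 30), 11 is not a QR.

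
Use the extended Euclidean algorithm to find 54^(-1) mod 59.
Extended GCD: 54(-12) + 59(11) = 1. So 54^(-1) ≡ 47 ≡ 47 (mod 59). Verify: 54 × 47 = 2538 ≡ 1 (mod 59)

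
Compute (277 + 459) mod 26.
8

(277 + 459) = 736
736 mod 26 = 8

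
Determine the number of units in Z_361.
342

Prime factorization: 361 = 19^2
Using the formula φ(n) = n × Π(1 - 1/p) for each prime factor p:
φ(361) = 361 × (1 - 1/19)
φ(361) = 342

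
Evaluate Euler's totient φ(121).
110

Prime factorization: 121 = 11^2
Using the formula φ(n) = n × Π(1 - 1/p) for each prime factor p:
φ(121) = 121 × (1 - 1/11)
φ(121) = 110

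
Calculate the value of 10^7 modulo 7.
10 ≡ 3 (mod 7). 7 = 4 + 2 + 1 (binary 111). Repeated squaring mod 7: 3^1 ≡ 3; 3^2 ≡ 3² = 9 ≡ 2; 3^4 ≡ 2² = 4 ≡ 4. Multiply: 10^7 ≡ 3^4 × 3^2 × 3^1 ≡ 4 × 2 × 3 (mod 7): 4 × 2 = 8 ≡ 1; 1 × 3 = 3 ≡ 3. So 10^7 ≡ 3 (mod 7).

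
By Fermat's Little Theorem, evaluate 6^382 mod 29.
By Fermat: 6^{28} ≡ 1 (mod 29). 382 ≡ 18 (mod 28). So 6^{382} ≡ 6^{18} ≡ 20 (mod 29)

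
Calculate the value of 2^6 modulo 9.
6 = 4 + 2 (binary 110). Repeated squaring mod 9: 2^1 ≡ 2; 2^2 ≡ 2² = 4 ≡ 4; 2^4 ≡ 4² = 16 ≡ 7. Multiply: 2^6 = 2^4 × 2^2 ≡ 7 × 4 (mod 9): 7 × 4 = 28 ≡ 1. So 2^6 ≡ 1 (mod 9).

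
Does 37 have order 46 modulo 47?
p - 1 = 46 has prime divisors 2, 23. Check 37^(46/q) mod 47 for each: 37^(46/2) = 37^23 ≡ 1, 37^(46/23) = 37^2 ≡ 6 (mod 47). Since 37^23 ≡ 1 (mod 47), the order of 37 divides 23 (in fact the order is 23) ≠ 46, so it is not a primitive root.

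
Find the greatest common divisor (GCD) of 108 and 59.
1

Using the Euclidean algorithm:
108 = 1 × 59 + 49
59 = 1 × 49 + 10
49 = 4 × 10 + 9
10 = 1 × 9 + 1
9 = 9 × 1 + 0

GCD(108, 59) = 1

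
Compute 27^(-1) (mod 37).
27^(-1) ≡ 11 (mod 37). Verification: 27 × 11 = 297 ≡ 1 (mod 37)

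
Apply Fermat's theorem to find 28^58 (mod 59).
By Fermat's Little Theorem, 28^{58} ≡ 1 (mod 59) since 59 is prime and gcd(28, 59) = 1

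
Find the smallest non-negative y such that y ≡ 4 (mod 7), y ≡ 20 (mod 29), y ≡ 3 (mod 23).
1383

Using the Chinese Remainder Theorem:
M = product of moduli = 4669
For equation 1: M_1 = 667, 667 ≡ 2 (mod 7), inverse of 667 mod 7 is 4 (check: 2 × 4 = 8 ≡ 1 (mod 7))
For equation 2: M_2 = 161, 161 ≡ 16 (mod 29), inverse of 161 mod 29 is 20 (check: 16 × 20 = 320 ≡ 1 (mod 29))
For equation 3: M_3 = 203, 203 ≡ 19 (mod 23), inverse of 203 mod 23 is 17 (check: 19 × 17 = 323 ≡ 1 (mod 23))
Combine: y ≡ Σ r_i×M_i×(M_i⁻¹ mod m_i) = 4×667×4 + 20×161×20 + 3×203×17 = 10672 + 64400 + 10353 = 85425
85425 mod 4669 = 1383
y ≡ 1383 (mod 4669)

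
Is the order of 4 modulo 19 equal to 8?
No, the actual order is 9, not 8.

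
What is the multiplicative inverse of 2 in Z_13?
2^(-1) ≡ 7 (mod 13). Verification: 2 × 7 = 14 ≡ 1 (mod 13)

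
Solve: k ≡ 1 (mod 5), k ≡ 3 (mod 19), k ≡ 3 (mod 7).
M = 5 × 19 × 7 = 665. M₁ = 133, y₁ ≡ 2 (mod 5). M₂ = 35, y₂ ≡ 6 (mod 19). M₃ = 95, y₃ ≡ 2 (mod 7). k = 1×133×2 + 3×35×6 + 3×95×2 ≡ 136 (mod 665)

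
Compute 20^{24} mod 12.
4

Using successive squaring:
Binary expansion of 24: 11000
Powers of 20 mod 12 (each is the square of the previous):
  20^1 ≡ 8 (mod 12)
  20^2 ≡ 8² = 64 ≡ 4 (mod 12)
  20^4 ≡ 4² = 16 ≡ 4 (mod 12)
  20^8 ≡ 4² = 16 ≡ 4 (mod 12)
  20^16 ≡ 4² = 16 ≡ 4 (mod 12)
24 = 16 + 8, so 20^24 = 20^16 × 20^8 ≡ 4 × 4 (mod 12)
Multiplying step by step:
  4 × 4 = 16 ≡ 4 (mod 12)
Result: 20^24 ≡ 4 (mod 12)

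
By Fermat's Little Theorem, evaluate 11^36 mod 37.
By Fermat's Little Theorem, 11^{36} ≡ 1 (mod 37) since 37 is prime and gcd(11, 37) = 1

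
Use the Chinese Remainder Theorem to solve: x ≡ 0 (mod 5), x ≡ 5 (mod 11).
M = 5 × 11 = 55. M₁ = 11, y₁ ≡ 1 (mod 5). M₂ = 5, y₂ ≡ 9 (mod 11). x = 0×11×1 + 5×5×9 ≡ 5 (mod 55)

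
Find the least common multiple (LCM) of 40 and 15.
120

First find GCD(40, 15) using the Euclidean algorithm:
40 = 2 × 15 + 10
15 = 1 × 10 + 5
10 = 2 × 5 + 0
GCD(40, 15) = 5

LCM formula: LCM(a, b) = (a × b) / GCD(a, b)
LCM(40, 15) = (40 × 15) / 5
LCM(40, 15) = 600 / 5
LCM(40, 15) = 120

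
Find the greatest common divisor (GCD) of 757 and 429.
1

Using the Euclidean algorithm:
757 = 1 × 429 + 328
429 = 1 × 328 + 101
328 = 3 × 101 + 25
101 = 4 × 25 + 1
25 = 25 × 1 + 0

GCD(757, 429) = 1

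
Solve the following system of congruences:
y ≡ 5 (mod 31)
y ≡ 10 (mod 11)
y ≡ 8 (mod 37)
12033

Using the Chinese Remainder Theorem:
M = product of moduli = 12617
For equation 1: M_1 = 407, 407 ≡ 4 (mod 31), inverse of 407 mod 31 is 8 (check: 4 × 8 = 32 ≡ 1 (mod 31))
For equation 2: M_2 = 1147, 1147 ≡ 3 (mod 11), inverse of 1147 mod 11 is 4 (check: 3 × 4 = 12 ≡ 1 (mod 11))
For equation 3: M_3 = 341, 341 ≡ 8 (mod 37), inverse of 341 mod 37 is 14 (check: 8 × 14 = 112 ≡ 1 (mod 37))
Combine: y ≡ Σ r_i×M_i×(M_i⁻¹ mod m_i) = 5×407×8 + 10×1147×4 + 8×341×14 = 16280 + 45880 + 38192 = 100352
100352 mod 12617 = 12033
y ≡ 12033 (mod 12617)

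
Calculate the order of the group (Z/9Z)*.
6

Prime factorization: 9 = 3^2
Using the formula φ(n) = n × Π(1 - 1/p) for each prime factor p:
φ(9) = 9 × (1 - 1/3)
φ(9) = 6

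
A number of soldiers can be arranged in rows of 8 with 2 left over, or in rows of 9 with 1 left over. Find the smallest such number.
M = 8 × 9 = 72. M₁ = 9, y₁ ≡ 1 (mod 8). M₂ = 8, y₂ ≡ 8 (mod 9). t = 2×9×1 + 1×8×8 ≡ 10 (mod 72). The smallest positive such number is 10.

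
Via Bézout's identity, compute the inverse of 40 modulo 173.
Extended GCD: 40(13) + 173(-3) = 1. So 40^(-1) ≡ 13 ≡ 13 (mod 173). Verify: 40 × 13 = 520 ≡ 1 (mod 173)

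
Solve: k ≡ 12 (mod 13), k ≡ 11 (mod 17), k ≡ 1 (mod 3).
M = 13 × 17 × 3 = 663. M₁ = 51, y₁ ≡ 12 (mod 13). M₂ = 39, y₂ ≡ 7 (mod 17). M₃ = 221, y₃ ≡ 2 (mod 3). k = 12×51×12 + 11×39×7 + 1×221×2 ≡ 181 (mod 663)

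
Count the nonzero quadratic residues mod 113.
For prime 113, there are (p-1)/2 = (113-1)/2 = 56 quadratic residues (excluding 0).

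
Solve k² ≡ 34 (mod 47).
The square roots of 34 mod 47 are 9 and 38. Verify: 9² = 81 ≡ 34 (mod 47)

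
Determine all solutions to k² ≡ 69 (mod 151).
The square roots of 69 mod 151 are 62 and 89. Verify: 62² = 3844 ≡ 69 (mod 151)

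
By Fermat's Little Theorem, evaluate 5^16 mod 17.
By Fermat's Little Theorem, 5^{16} ≡ 1 (mod 17) since 17 is prime and gcd(5, 17) = 1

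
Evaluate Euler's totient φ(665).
432

Prime factorization: 665 = 5 × 7 × 19
Using the formula φ(n) = n × Π(1 - 1/p) for each prime factor p:
φ(665) = 665 × (1 - 1/5) × (1 - 1/7) × (1 - 1/19)
φ(665) = 432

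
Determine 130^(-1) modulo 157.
130^(-1) ≡ 93 (mod 157). Verification: 130 × 93 = 12090 ≡ 1 (mod 157)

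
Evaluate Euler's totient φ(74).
36

Prime factorization: 74 = 2 × 37
Using the formula φ(n) = n × Π(1 - 1/p) for each prime factor p:
φ(74) = 74 × (1 - 1/2) × (1 - 1/37)
φ(74) = 36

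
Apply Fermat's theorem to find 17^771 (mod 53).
By Fermat: 17^{52} ≡ 1 (mod 53). 771 ≡ 43 (mod 52). So 17^{771} ≡ 17^{43} ≡ 7 (mod 53)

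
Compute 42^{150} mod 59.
22

Using successive squaring:
Binary expansion of 150: 10010110
Powers of 42 mod 59 (each is the square of the previous):
  42^1 ≡ 42 (mod 59)
  42^2 ≡ 42² = 1764 ≡ 53 (mod 59)
  42^4 ≡ 53² = 2809 ≡ 36 (mod 59)
  42^8 ≡ 36² = 1296 ≡ 57 (mod 59)
  42^16 ≡ 57² = 3249 ≡ 4 (mod 59)
  42^32 ≡ 4² = 16 ≡ 16 (mod 59)
  42^64 ≡ 16² = 256 ≡ 20 (mod 59)
  42^128 ≡ 20² = 400 ≡ 46 (mod 59)
150 = 128 + 16 + 4 + 2, so 42^150 = 42^128 × 42^16 × 42^4 × 42^2 ≡ 46 × 4 × 36 × 53 (mod 59)
Multiplying step by step:
  46 × 4 = 184 ≡ 7 (mod 59)
  7 × 36 = 252 ≡ 16 (mod 59)
  16 × 53 = 848 ≡ 22 (mod 59)
Result: 42^150 ≡ 22 (mod 59)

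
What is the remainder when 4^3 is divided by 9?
3 = 2 + 1 (binary 11). Repeated squaring mod 9: 4^1 ≡ 4; 4^2 ≡ 4² = 16 ≡ 7. Multiply: 4^3 = 4^2 × 4^1 ≡ 7 × 4 (mod 9): 7 × 4 = 28 ≡ 1. So 4^3 ≡ 1 (mod 9).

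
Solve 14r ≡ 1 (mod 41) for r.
14^(-1) ≡ 3 (mod 41). Verification: 14 × 3 = 42 ≡ 1 (mod 41)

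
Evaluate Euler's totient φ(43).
42

Prime factorization: 43 = 43
Using the formula φ(n) = n × Π(1 - 1/p) for each prime factor p:
φ(43) = 43 × (1 - 1/43)
φ(43) = 42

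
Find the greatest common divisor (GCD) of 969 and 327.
3

Using the Euclidean algorithm:
969 = 2 × 327 + 315
327 = 1 × 315 + 12
315 = 26 × 12 + 3
12 = 4 × 3 + 0

GCD(969, 327) = 3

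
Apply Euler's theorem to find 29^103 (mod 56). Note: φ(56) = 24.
By Euler: 29^{24} ≡ 1 (mod 56) since gcd(29, 56) = 1. 103 = 4×24 + 7. So 29^{103} ≡ 29^{7} ≡ 29 (mod 56)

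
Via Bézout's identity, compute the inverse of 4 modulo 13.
Extended GCD: 4(-3) + 13(1) = 1. So 4^(-1) ≡ 10 ≡ 10 (mod 13). Verify: 4 × 10 = 40 ≡ 1 (mod 13)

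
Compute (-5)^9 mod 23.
(-5) ≡ 18 (mod 23). 9 = 8 + 1 (binary 1001). Repeated squaring mod 23: 18^1 ≡ 18; 18^2 ≡ 18² = 324 ≡ 2; 18^4 ≡ 2² = 4 ≡ 4; 18^8 ≡ 4² = 16 ≡ 16. Multiply: (-5)^9 ≡ 18^8 × 18^1 ≡ 16 × 18 (mod 23): 16 × 18 = 288 ≡ 12. So (-5)^9 ≡ 12 (mod 23).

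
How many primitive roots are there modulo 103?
32

The number of primitive roots modulo p is φ(p-1) = φ(102)
φ(102) = 32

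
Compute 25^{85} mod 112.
25

Using successive squaring:
Binary expansion of 85: 1010101
Powers of 25 mod 112 (each is the square of the previous):
  25^1 ≡ 25 (mod 112)
  25^2 ≡ 25² = 625 ≡ 65 (mod 112)
  25^4 ≡ 65² = 4225 ≡ 81 (mod 112)
  25^8 ≡ 81² = 6561 ≡ 65 (mod 112)
  25^16 ≡ 65² = 4225 ≡ 81 (mod 112)
  25^32 ≡ 81² = 6561 ≡ 65 (mod 112)
  25^64 ≡ 65² = 4225 ≡ 81 (mod 112)
85 = 64 + 16 + 4 + 1, so 25^85 = 25^64 × 25^16 × 25^4 × 25^1 ≡ 81 × 81 × 81 × 25 (mod 112)
Multiplying step by step:
  81 × 81 = 6561 ≡ 65 (mod 112)
  65 × 81 = 5265 ≡ 1 (mod 112)
  1 × 25 = 25 ≡ 25 (mod 112)
Result: 25^85 ≡ 25 (mod 112)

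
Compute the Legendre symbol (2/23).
(2/23) = 2^{11} mod 23 = 1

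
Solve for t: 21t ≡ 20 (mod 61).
30

Since gcd(21, 61) = 1 divides 20, a solution exists.
Multiply both sides by the inverse of 21 mod 61:
  21^(-1) mod 61 = 32
  x ≡ 32 × 20 ≡ 640 ≡ 30 (mod 61)
Verification: 21 × 30 = 630 = 10 × 61 + 20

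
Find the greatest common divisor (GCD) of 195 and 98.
1

Using the Euclidean algorithm:
195 = 1 × 98 + 97
98 = 1 × 97 + 1
97 = 97 × 1 + 0

GCD(195, 98) = 1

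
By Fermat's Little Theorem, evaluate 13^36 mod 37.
By Fermat's Little Theorem, 13^{36} ≡ 1 (mod 37) since 37 is prime and gcd(13, 37) = 1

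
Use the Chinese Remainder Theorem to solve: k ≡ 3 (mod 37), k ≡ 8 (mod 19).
521

Using the Chinese Remainder Theorem:
M = product of moduli = 703
For equation 1: M_1 = 19, 19 ≡ 19 (mod 37), inverse of 19 mod 37 is 2 (check: 19 × 2 = 38 ≡ 1 (mod 37))
For equation 2: M_2 = 37, 37 ≡ 18 (mod 19), inverse of 37 mod 19 is 18 (check: 18 × 18 = 324 ≡ 1 (mod 19))
Combine: k ≡ Σ r_i×M_i×(M_i⁻¹ mod m_i) = 3×19×2 + 8×37×18 = 114 + 5328 = 5442
5442 mod 703 = 521
k ≡ 521 (mod 703)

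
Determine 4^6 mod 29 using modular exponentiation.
6 = 4 + 2 (binary 110). Repeated squaring mod 29: 4^1 ≡ 4; 4^2 ≡ 4² = 16 ≡ 16; 4^4 ≡ 16² = 256 ≡ 24. Multiply: 4^6 = 4^4 × 4^2 ≡ 24 × 16 (mod 29): 24 × 16 = 384 ≡ 7. So 4^6 ≡ 7 (mod 29).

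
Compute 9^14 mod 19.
Using repeated squaring. 14 = 8 + 4 + 2 (binary 1110). Repeated squaring mod 19: 9^1 ≡ 9; 9^2 ≡ 9² = 81 ≡ 5; 9^4 ≡ 5² = 25 ≡ 6; 9^8 ≡ 6² = 36 ≡ 17. Multiply: 9^14 = 9^8 × 9^4 × 9^2 ≡ 17 × 6 × 5 (mod 19): 17 × 6 = 102 ≡ 7; 7 × 5 = 35 ≡ 16. So 9^14 ≡ 16 (mod 19).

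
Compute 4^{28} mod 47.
37

Using successive squaring:
Binary expansion of 28: 11100
Powers of 4 mod 47 (each is the square of the previous):
  4^1 ≡ 4 (mod 47)
  4^2 ≡ 4² = 16 ≡ 16 (mod 47)
  4^4 ≡ 16² = 256 ≡ 21 (mod 47)
  4^8 ≡ 21² = 441 ≡ 18 (mod 47)
  4^16 ≡ 18² = 324 ≡ 42 (mod 47)
28 = 16 + 8 + 4, so 4^28 = 4^16 × 4^8 × 4^4 ≡ 42 × 18 × 21 (mod 47)
Multiplying step by step:
  42 × 18 = 756 ≡ 4 (mod 47)
  4 × 21 = 84 ≡ 37 (mod 47)
Result: 4^28 ≡ 37 (mod 47)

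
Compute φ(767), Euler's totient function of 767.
696

Prime factorization: 767 = 13 × 59
Using the formula φ(n) = n × Π(1 - 1/p) for each prime factor p:
φ(767) = 767 × (1 - 1/13) × (1 - 1/59)
φ(767) = 696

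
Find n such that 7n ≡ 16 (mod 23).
22

Since gcd(7, 23) = 1 divides 16, a solution exists.
Multiply both sides by the inverse of 7 mod 23:
  7^(-1) mod 23 = 10
  x ≡ 10 × 16 ≡ 160 ≡ 22 (mod 23)
Verification: 7 × 22 = 154 = 6 × 23 + 16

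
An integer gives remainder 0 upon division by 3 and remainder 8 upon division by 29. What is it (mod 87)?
M = 3 × 29 = 87. M₁ = 29, y₁ ≡ 2 (mod 3). M₂ = 3, y₂ ≡ 10 (mod 29). r = 0×29×2 + 8×3×10 ≡ 66 (mod 87). The smallest positive such number is 66.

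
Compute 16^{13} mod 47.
17

Using successive squaring:
Binary expansion of 13: 1101
Powers of 16 mod 47 (each is the square of the previous):
  16^1 ≡ 16 (mod 47)
  16^2 ≡ 16² = 256 ≡ 21 (mod 47)
  16^4 ≡ 21² = 441 ≡ 18 (mod 47)
  16^8 ≡ 18² = 324 ≡ 42 (mod 47)
13 = 8 + 4 + 1, so 16^13 = 16^8 × 16^4 × 16^1 ≡ 42 × 18 × 16 (mod 47)
Multiplying step by step:
  42 × 18 = 756 ≡ 4 (mod 47)
  4 × 16 = 64 ≡ 17 (mod 47)
Result: 16^13 ≡ 17 (mod 47)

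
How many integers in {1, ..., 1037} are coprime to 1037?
960

Prime factorization: 1037 = 17 × 61
Using the formula φ(n) = n × Π(1 - 1/p) for each prime factor p:
φ(1037) = 1037 × (1 - 1/17) × (1 - 1/61)
φ(1037) = 960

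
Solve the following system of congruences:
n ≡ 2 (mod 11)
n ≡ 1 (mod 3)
13

Using the Chinese Remainder Theorem:
M = product of moduli = 33
For equation 1: M_1 = 3, 3 ≡ 3 (mod 11), inverse of 3 mod 11 is 4 (check: 3 × 4 = 12 ≡ 1 (mod 11))
For equation 2: M_2 = 11, 11 ≡ 2 (mod 3), inverse of 11 mod 3 is 2 (check: 2 × 2 = 4 ≡ 1 (mod 3))
Combine: n ≡ Σ r_i×M_i×(M_i⁻¹ mod m_i) = 2×3×4 + 1×11×2 = 24 + 22 = 46
46 mod 33 = 13
n ≡ 13 (mod 33)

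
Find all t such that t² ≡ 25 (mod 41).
The square roots of 25 mod 41 are 36 and 5. Verify: 36² = 1296 ≡ 25 (mod 41)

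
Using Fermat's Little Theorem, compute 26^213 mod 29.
By Fermat: 26^{28} ≡ 1 (mod 29). 213 = 7×28 + 17. So 26^{213} ≡ 26^{17} ≡ 27 (mod 29)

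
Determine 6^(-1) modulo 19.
6^(-1) ≡ 16 (mod 19). Verification: 6 × 16 = 96 ≡ 1 (mod 19)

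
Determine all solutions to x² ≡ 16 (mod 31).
The square roots of 16 mod 31 are 4 and 27. Verify: 4² = 16 ≡ 16 (mod 31)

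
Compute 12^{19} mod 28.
12

Using successive squaring:
Binary expansion of 19: 10011
Powers of 12 mod 28 (each is the square of the previous):
  12^1 ≡ 12 (mod 28)
  12^2 ≡ 12² = 144 ≡ 4 (mod 28)
  12^4 ≡ 4² = 16 ≡ 16 (mod 28)
  12^8 ≡ 16² = 256 ≡ 4 (mod 28)
  12^16 ≡ 4² = 16 ≡ 16 (mod 28)
19 = 16 + 2 + 1, so 12^19 = 12^16 × 12^2 × 12^1 ≡ 16 × 4 × 12 (mod 28)
Multiplying step by step:
  16 × 4 = 64 ≡ 8 (mod 28)
  8 × 12 = 96 ≡ 12 (mod 28)
Result: 12^19 ≡ 12 (mod 28)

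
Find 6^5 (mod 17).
5 = 4 + 1 (binary 101). Repeated squaring mod 17: 6^1 ≡ 6; 6^2 ≡ 6² = 36 ≡ 2; 6^4 ≡ 2² = 4 ≡ 4. Multiply: 6^5 = 6^4 × 6^1 ≡ 4 × 6 (mod 17): 4 × 6 = 24 ≡ 7. So 6^5 ≡ 7 (mod 17).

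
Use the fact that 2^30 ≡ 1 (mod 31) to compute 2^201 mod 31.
By Fermat: 2^{30} ≡ 1 (mod 31). 201 = 6×30 + 21. So 2^{201} ≡ 2^{21} ≡ 2 (mod 31)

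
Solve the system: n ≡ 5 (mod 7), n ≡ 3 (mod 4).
M = 7 × 4 = 28. M₁ = 4, y₁ ≡ 2 (mod 7). M₂ = 7, y₂ ≡ 3 (mod 4). n = 5×4×2 + 3×7×3 ≡ 19 (mod 28)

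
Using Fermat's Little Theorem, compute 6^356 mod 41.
By Fermat: 6^{40} ≡ 1 (mod 41). 356 ≡ 36 (mod 40). So 6^{356} ≡ 6^{36} ≡ 23 (mod 41)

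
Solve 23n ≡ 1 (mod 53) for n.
30

Using Extended Euclidean Algorithm:
gcd(23, 53) = 1
Bezout coefficients: 23 × -23 + 53 × 10 = 1
So 23 × -23 ≡ 1 (mod 53)
The inverse is -23 mod 53 = 30
Verification: 23 × 30 = 690 = 13 × 53 + 1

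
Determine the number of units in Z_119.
96

Prime factorization: 119 = 7 × 17
Using the formula φ(n) = n × Π(1 - 1/p) for each prime factor p:
φ(119) = 119 × (1 - 1/7) × (1 - 1/17)
φ(119) = 96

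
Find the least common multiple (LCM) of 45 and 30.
90

First find GCD(45, 30) using the Euclidean algorithm:
45 = 1 × 30 + 15
30 = 2 × 15 + 0
GCD(45, 30) = 15

LCM formula: LCM(a, b) = (a × b) / GCD(a, b)
LCM(45, 30) = (45 × 30) / 15
LCM(45, 30) = 1350 / 15
LCM(45, 30) = 90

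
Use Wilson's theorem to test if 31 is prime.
(30)! mod 31 = 30. Since 30 ≡ -1 (mod 31), 31 is prime.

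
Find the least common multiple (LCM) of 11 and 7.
77

First find GCD(11, 7) using the Euclidean algorithm:
11 = 1 × 7 + 4
7 = 1 × 4 + 3
4 = 1 × 3 + 1
3 = 3 × 1 + 0
GCD(11, 7) = 1

LCM formula: LCM(a, b) = (a × b) / GCD(a, b)
LCM(11, 7) = (11 × 7) / 1
LCM(11, 7) = 77 / 1
LCM(11, 7) = 77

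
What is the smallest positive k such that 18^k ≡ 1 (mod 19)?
Powers of 18 mod 19: 18^1≡18, 18^2≡1. Order = 2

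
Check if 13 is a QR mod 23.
By Euler's criterion: 13^{11} ≡ 1 (mod 23). Since this equals 1, 13 is a QR.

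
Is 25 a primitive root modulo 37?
p - 1 = 36 has prime divisors 2, 3. Check 25^(36/q) mod 37 for each: 25^(36/2) = 25^18 ≡ 1, 25^(36/3) = 25^12 ≡ 26 (mod 37). Since 25^18 ≡ 1 (mod 37), the order of 25 divides 18 (in fact the order is 18) ≠ 36, so it is not a primitive root.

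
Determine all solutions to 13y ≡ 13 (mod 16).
1

Since gcd(13, 16) = 1 divides 13, a solution exists.
Multiply both sides by the inverse of 13 mod 16:
  13^(-1) mod 16 = 5
  x ≡ 5 × 13 ≡ 65 ≡ 1 (mod 16)
Verification: 13 × 1 = 13 = 0 × 16 + 13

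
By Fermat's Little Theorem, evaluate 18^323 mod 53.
By Fermat: 18^{52} ≡ 1 (mod 53). 323 ≡ 11 (mod 52). So 18^{323} ≡ 18^{11} ≡ 48 (mod 53)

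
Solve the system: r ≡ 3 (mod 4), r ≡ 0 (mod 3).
M = 4 × 3 = 12. M₁ = 3, y₁ ≡ 3 (mod 4). M₂ = 4, y₂ ≡ 1 (mod 3). r = 3×3×3 + 0×4×1 ≡ 3 (mod 12)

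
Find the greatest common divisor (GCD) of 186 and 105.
3

Using the Euclidean algorithm:
186 = 1 × 105 + 81
105 = 1 × 81 + 24
81 = 3 × 24 + 9
24 = 2 × 9 + 6
9 = 1 × 6 + 3
6 = 2 × 3 + 0

GCD(186, 105) = 3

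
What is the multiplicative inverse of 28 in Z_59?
28^(-1) ≡ 19 (mod 59). Verification: 28 × 19 = 532 ≡ 1 (mod 59)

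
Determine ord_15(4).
Powers of 4 mod 15: 4^1≡4, 4^2≡1. Order = 2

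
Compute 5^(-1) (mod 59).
12

Using Extended Euclidean Algorithm:
gcd(5, 59) = 1
Bezout coefficients: 5 × 12 + 59 × -1 = 1
So 5 × 12 ≡ 1 (mod 59)
The inverse is 12 mod 59 = 12
Verification: 5 × 12 = 60 = 1 × 59 + 1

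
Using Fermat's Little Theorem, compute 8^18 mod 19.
By Fermat's Little Theorem, 8^{18} ≡ 1 (mod 19) since 19 is prime and gcd(8, 19) = 1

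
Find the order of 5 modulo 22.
Powers of 5 mod 22: 5^1≡5, 5^2≡3, 5^3≡15, 5^4≡9, 5^5≡1. Order = 5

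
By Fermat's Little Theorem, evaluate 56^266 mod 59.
By Fermat: 56^{58} ≡ 1 (mod 59). 266 = 4×58 + 34. So 56^{266} ≡ 56^{34} ≡ 7 (mod 59)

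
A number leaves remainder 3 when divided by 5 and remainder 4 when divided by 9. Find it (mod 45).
M = 5 × 9 = 45. M₁ = 9, y₁ ≡ 4 (mod 5). M₂ = 5, y₂ ≡ 2 (mod 9). x = 3×9×4 + 4×5×2 ≡ 13 (mod 45)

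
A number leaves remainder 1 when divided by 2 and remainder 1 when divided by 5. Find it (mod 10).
M = 2 × 5 = 10. M₁ = 5, y₁ ≡ 1 (mod 2). M₂ = 2, y₂ ≡ 3 (mod 5). m = 1×5×1 + 1×2×3 ≡ 1 (mod 10)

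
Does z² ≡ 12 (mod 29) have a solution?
By Euler's criterion: 12^{14} ≡ 28 (mod 29). Since this equals -1 (≡ 28), 12 is not a QR.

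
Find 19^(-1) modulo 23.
17

Using Extended Euclidean Algorithm:
gcd(19, 23) = 1
Bezout coefficients: 19 × -6 + 23 × 5 = 1
So 19 × -6 ≡ 1 (mod 23)
The inverse is -6 mod 23 = 17
Verification: 19 × 17 = 323 = 14 × 23 + 1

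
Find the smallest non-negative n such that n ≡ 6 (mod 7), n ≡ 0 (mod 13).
13

Using the Chinese Remainder Theorem:
M = product of moduli = 91
For equation 1: M_1 = 13, 13 ≡ 6 (mod 7), inverse of 13 mod 7 is 6 (check: 6 × 6 = 36 ≡ 1 (mod 7))
For equation 2: M_2 = 7, 7 ≡ 7 (mod 13), inverse of 7 mod 13 is 2 (check: 7 × 2 = 14 ≡ 1 (mod 13))
Combine: n ≡ Σ r_i×M_i×(M_i⁻¹ mod m_i) = 6×13×6 + 0×7×2 = 468 + 0 = 468
468 mod 91 = 13
n ≡ 13 (mod 91)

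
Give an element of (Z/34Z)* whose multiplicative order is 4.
13 has order 4 mod 34 since 13^{4} ≡ 1 (mod 34) and no smaller power works.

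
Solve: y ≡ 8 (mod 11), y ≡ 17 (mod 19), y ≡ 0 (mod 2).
M = 11 × 19 × 2 = 418. M₁ = 38, y₁ ≡ 9 (mod 11). M₂ = 22, y₂ ≡ 13 (mod 19). M₃ = 209, y₃ ≡ 1 (mod 2). y = 8×38×9 + 17×22×13 + 0×209×1 ≡ 74 (mod 418)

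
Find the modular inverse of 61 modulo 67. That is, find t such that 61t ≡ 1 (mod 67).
11

Using Extended Euclidean Algorithm:
gcd(61, 67) = 1
Bezout coefficients: 61 × 11 + 67 × -10 = 1
So 61 × 11 ≡ 1 (mod 67)
The inverse is 11 mod 67 = 11
Verification: 61 × 11 = 671 = 10 × 67 + 1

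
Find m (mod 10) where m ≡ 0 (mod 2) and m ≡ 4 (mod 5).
M = 2 × 5 = 10. M₁ = 5, y₁ ≡ 1 (mod 2). M₂ = 2, y₂ ≡ 3 (mod 5). m = 0×5×1 + 4×2×3 ≡ 4 (mod 10)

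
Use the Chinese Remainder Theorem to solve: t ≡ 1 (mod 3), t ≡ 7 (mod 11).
M = 3 × 11 = 33. M₁ = 11, y₁ ≡ 2 (mod 3). M₂ = 3, y₂ ≡ 4 (mod 11). t = 1×11×2 + 7×3×4 ≡ 7 (mod 33)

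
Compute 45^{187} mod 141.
39

Using successive squaring:
Binary expansion of 187: 10111011
Powers of 45 mod 141 (each is the square of the previous):
  45^1 ≡ 45 (mod 141)
  45^2 ≡ 45² = 2025 ≡ 51 (mod 141)
  45^4 ≡ 51² = 2601 ≡ 63 (mod 141)
  45^8 ≡ 63² = 3969 ≡ 21 (mod 141)
  45^16 ≡ 21² = 441 ≡ 18 (mod 141)
  45^32 ≡ 18² = 324 ≡ 42 (mod 141)
  45^64 ≡ 42² = 1764 ≡ 72 (mod 141)
  45^128 ≡ 72² = 5184 ≡ 108 (mod 141)
187 = 128 + 32 + 16 + 8 + 2 + 1, so 45^187 = 45^128 × 45^32 × 45^16 × 45^8 × 45^2 × 45^1 ≡ 108 × 42 × 18 × 21 × 51 × 45 (mod 141)
Multiplying step by step:
  108 × 42 = 4536 ≡ 24 (mod 141)
  24 × 18 = 432 ≡ 9 (mod 141)
  9 × 21 = 189 ≡ 48 (mod 141)
  48 × 51 = 2448 ≡ 51 (mod 141)
  51 × 45 = 2295 ≡ 39 (mod 141)
Result: 45^187 ≡ 39 (mod 141)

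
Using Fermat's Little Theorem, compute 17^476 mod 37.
By Fermat: 17^{36} ≡ 1 (mod 37). 476 ≡ 8 (mod 36). So 17^{476} ≡ 17^{8} ≡ 33 (mod 37)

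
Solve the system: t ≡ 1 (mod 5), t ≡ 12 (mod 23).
M = 5 × 23 = 115. M₁ = 23, y₁ ≡ 2 (mod 5). M₂ = 5, y₂ ≡ 14 (mod 23). t = 1×23×2 + 12×5×14 ≡ 81 (mod 115)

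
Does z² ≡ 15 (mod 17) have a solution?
By Euler's criterion: 15^{8} ≡ 1 (mod 17). Since this equals 1, 15 is a QR.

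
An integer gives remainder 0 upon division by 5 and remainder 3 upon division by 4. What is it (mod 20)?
M = 5 × 4 = 20. M₁ = 4, y₁ ≡ 4 (mod 5). M₂ = 5, y₂ ≡ 1 (mod 4). z = 0×4×4 + 3×5×1 ≡ 15 (mod 20). The smallest positive such number is 15.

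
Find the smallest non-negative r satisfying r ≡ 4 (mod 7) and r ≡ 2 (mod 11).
M = 7 × 11 = 77. M₁ = 11, y₁ ≡ 2 (mod 7). M₂ = 7, y₂ ≡ 8 (mod 11). r = 4×11×2 + 2×7×8 ≡ 46 (mod 77)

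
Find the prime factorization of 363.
3 × 11^2

Divide by primes starting from smallest:
363 ÷ 3 = 121
121 ÷ 11 = 11
11 ÷ 11 = 1

363 = 3 × 11^2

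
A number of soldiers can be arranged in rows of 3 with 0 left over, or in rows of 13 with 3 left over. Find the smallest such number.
M = 3 × 13 = 39. M₁ = 13, y₁ ≡ 1 (mod 3). M₂ = 3, y₂ ≡ 9 (mod 13). k = 0×13×1 + 3×3×9 ≡ 3 (mod 39). The smallest positive such number is 3.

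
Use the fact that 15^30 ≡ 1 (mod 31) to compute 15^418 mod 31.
By Fermat: 15^{30} ≡ 1 (mod 31). 418 ≡ 28 (mod 30). So 15^{418} ≡ 15^{28} ≡ 4 (mod 31)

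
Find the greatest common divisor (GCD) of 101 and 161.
1

Using the Euclidean algorithm:
101 = 0 × 161 + 101
161 = 1 × 101 + 60
101 = 1 × 60 + 41
60 = 1 × 41 + 19
41 = 2 × 19 + 3
19 = 6 × 3 + 1
3 = 3 × 1 + 0

GCD(101, 161) = 1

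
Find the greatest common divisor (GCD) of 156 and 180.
12

Using the Euclidean algorithm:
156 = 0 × 180 + 156
180 = 1 × 156 + 24
156 = 6 × 24 + 12
24 = 2 × 12 + 0

GCD(156, 180) = 12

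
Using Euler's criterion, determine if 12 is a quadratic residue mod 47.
By Euler's criterion: 12^{23} ≡ 1 (mod 47). Since this equals 1, 12 is a QR.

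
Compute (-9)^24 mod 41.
Using repeated squaring. (-9) ≡ 32 (mod 41). 24 = 16 + 8 (binary 11000). Repeated squaring mod 41: 32^1 ≡ 32; 32^2 ≡ 32² = 1024 ≡ 40; 32^4 ≡ 40² = 1600 ≡ 1; 32^8 ≡ 1² = 1 ≡ 1; 32^16 ≡ 1² = 1 ≡ 1. Multiply: (-9)^24 ≡ 32^16 × 32^8 ≡ 1 × 1 (mod 41): 1 × 1 = 1 ≡ 1. So (-9)^24 ≡ 1 (mod 41).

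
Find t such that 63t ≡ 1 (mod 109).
63^(-1) ≡ 45 (mod 109). Verification: 63 × 45 = 2835 ≡ 1 (mod 109)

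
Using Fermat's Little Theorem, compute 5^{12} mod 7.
1

By Fermat's Little Theorem, a^(p-1) ≡ 1 (mod p) for prime p and gcd(a, p) = 1
Here p = 7, so 5^6 ≡ 1 (mod 7)
We can reduce the exponent: 12 mod 6 = 0
So 5^12 ≡ 5^0 (mod 7)
Computing: 5^0 mod 7 = 1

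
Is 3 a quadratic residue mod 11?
By Euler's criterion: 3^{5} ≡ 1 (mod 11). Since this equals 1, 3 is a QR.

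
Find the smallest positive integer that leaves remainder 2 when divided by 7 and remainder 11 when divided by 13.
M = 7 × 13 = 91. M₁ = 13, y₁ ≡ 6 (mod 7). M₂ = 7, y₂ ≡ 2 (mod 13). r = 2×13×6 + 11×7×2 ≡ 37 (mod 91). The smallest positive such number is 37.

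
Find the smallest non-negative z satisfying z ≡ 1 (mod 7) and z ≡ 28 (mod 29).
M = 7 × 29 = 203. M₁ = 29, y₁ ≡ 1 (mod 7). M₂ = 7, y₂ ≡ 25 (mod 29). z = 1×29×1 + 28×7×25 ≡ 57 (mod 203)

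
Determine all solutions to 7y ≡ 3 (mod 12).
9

Since gcd(7, 12) = 1 divides 3, a solution exists.
Multiply both sides by the inverse of 7 mod 12:
  7^(-1) mod 12 = 7
  x ≡ 7 × 3 ≡ 21 ≡ 9 (mod 12)
Verification: 7 × 9 = 63 = 5 × 12 + 3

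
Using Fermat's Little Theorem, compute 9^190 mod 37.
By Fermat: 9^{36} ≡ 1 (mod 37). 190 ≡ 10 (mod 36). So 9^{190} ≡ 9^{10} ≡ 9 (mod 37)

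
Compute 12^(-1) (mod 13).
12

Using Extended Euclidean Algorithm:
gcd(12, 13) = 1
Bezout coefficients: 12 × -1 + 13 × 1 = 1
So 12 × -1 ≡ 1 (mod 13)
The inverse is -1 mod 13 = 12
Verification: 12 × 12 = 144 = 11 × 13 + 1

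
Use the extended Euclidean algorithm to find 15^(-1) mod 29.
Extended GCD: 15(2) + 29(-1) = 1. So 15^(-1) ≡ 2 ≡ 2 (mod 29). Verify: 15 × 2 = 30 ≡ 1 (mod 29)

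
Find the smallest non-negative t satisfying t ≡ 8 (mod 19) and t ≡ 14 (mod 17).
M = 19 × 17 = 323. M₁ = 17, y₁ ≡ 9 (mod 19). M₂ = 19, y₂ ≡ 9 (mod 17). t = 8×17×9 + 14×19×9 ≡ 65 (mod 323)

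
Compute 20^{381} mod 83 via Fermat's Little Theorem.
46

By Fermat's Little Theorem, a^(p-1) ≡ 1 (mod p) for prime p and gcd(a, p) = 1
Here p = 83, so 20^82 ≡ 1 (mod 83)
We can reduce the exponent: 381 mod 82 = 53
So 20^381 ≡ 20^53 (mod 83)
Computing: 20^53 mod 83 = 46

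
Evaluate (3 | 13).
(3/13) = 3^{6} mod 13 = 1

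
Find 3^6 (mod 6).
6 = 4 + 2 (binary 110). Repeated squaring mod 6: 3^1 ≡ 3; 3^2 ≡ 3² = 9 ≡ 3; 3^4 ≡ 3² = 9 ≡ 3. Multiply: 3^6 = 3^4 × 3^2 ≡ 3 × 3 (mod 6): 3 × 3 = 9 ≡ 3. So 3^6 ≡ 3 (mod 6).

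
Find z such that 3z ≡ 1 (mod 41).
3^(-1) ≡ 14 (mod 41). Verification: 3 × 14 = 42 ≡ 1 (mod 41)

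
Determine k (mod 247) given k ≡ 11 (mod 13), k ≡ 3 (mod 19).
193

Using the Chinese Remainder Theorem:
M = product of moduli = 247
For equation 1: M_1 = 19, 19 ≡ 6 (mod 13), inverse of 19 mod 13 is 11 (check: 6 × 11 = 66 ≡ 1 (mod 13))
For equation 2: M_2 = 13, 13 ≡ 13 (mod 19), inverse of 13 mod 19 is 3 (check: 13 × 3 = 39 ≡ 1 (mod 19))
Combine: k ≡ Σ r_i×M_i×(M_i⁻¹ mod m_i) = 11×19×11 + 3×13×3 = 2299 + 117 = 2416
2416 mod 247 = 193
k ≡ 193 (mod 247)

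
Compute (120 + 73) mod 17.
6

(120 + 73) = 193
193 mod 17 = 6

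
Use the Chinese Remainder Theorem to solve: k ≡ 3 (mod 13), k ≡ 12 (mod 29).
302

Using the Chinese Remainder Theorem:
M = product of moduli = 377
For equation 1: M_1 = 29, 29 ≡ 3 (mod 13), inverse of 29 mod 13 is 9 (check: 3 × 9 = 27 ≡ 1 (mod 13))
For equation 2: M_2 = 13, 13 ≡ 13 (mod 29), inverse of 13 mod 29 is 9 (check: 13 × 9 = 117 ≡ 1 (mod 29))
Combine: k ≡ Σ r_i×M_i×(M_i⁻¹ mod m_i) = 3×29×9 + 12×13×9 = 783 + 1404 = 2187
2187 mod 377 = 302
k ≡ 302 (mod 377)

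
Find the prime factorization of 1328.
2^4 × 83

Divide by primes starting from smallest:
1328 ÷ 2 = 664
664 ÷ 2 = 332
332 ÷ 2 = 166
166 ÷ 2 = 83
83 ÷ 83 = 1

1328 = 2^4 × 83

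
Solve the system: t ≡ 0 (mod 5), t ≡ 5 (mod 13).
M = 5 × 13 = 65. M₁ = 13, y₁ ≡ 2 (mod 5). M₂ = 5, y₂ ≡ 8 (mod 13). t = 0×13×2 + 5×5×8 ≡ 5 (mod 65)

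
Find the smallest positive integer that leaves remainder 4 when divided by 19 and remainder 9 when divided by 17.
M = 19 × 17 = 323. M₁ = 17, y₁ ≡ 9 (mod 19). M₂ = 19, y₂ ≡ 9 (mod 17). z = 4×17×9 + 9×19×9 ≡ 213 (mod 323). The smallest positive such number is 213.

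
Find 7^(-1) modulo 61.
35

Using Extended Euclidean Algorithm:
gcd(7, 61) = 1
Bezout coefficients: 7 × -26 + 61 × 3 = 1
So 7 × -26 ≡ 1 (mod 61)
The inverse is -26 mod 61 = 35
Verification: 7 × 35 = 245 = 4 × 61 + 1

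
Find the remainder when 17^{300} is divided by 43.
By Fermat: 17^{42} ≡ 1 (mod 43). 300 = 7×42 + 6. So 17^{300} ≡ 17^{6} ≡ 35 (mod 43)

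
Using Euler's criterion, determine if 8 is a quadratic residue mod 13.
By Euler's criterion: 8^{6} ≡ 12 (mod 13). Since this equals -1 (≡ 12), 8 is not a QR.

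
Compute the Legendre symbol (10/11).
(10/11) = 10^{5} mod 11 = -1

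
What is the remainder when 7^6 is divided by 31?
6 = 4 + 2 (binary 110). Repeated squaring mod 31: 7^1 ≡ 7; 7^2 ≡ 7² = 49 ≡ 18; 7^4 ≡ 18² = 324 ≡ 14. Multiply: 7^6 = 7^4 × 7^2 ≡ 14 × 18 (mod 31): 14 × 18 = 252 ≡ 4. So 7^6 ≡ 4 (mod 31).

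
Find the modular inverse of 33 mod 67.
33^(-1) ≡ 65 (mod 67). Verification: 33 × 65 = 2145 ≡ 1 (mod 67)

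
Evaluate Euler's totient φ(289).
272

Prime factorization: 289 = 17^2
Using the formula φ(n) = n × Π(1 - 1/p) for each prime factor p:
φ(289) = 289 × (1 - 1/17)
φ(289) = 272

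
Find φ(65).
48

Prime factorization: 65 = 5 × 13
Using the formula φ(n) = n × Π(1 - 1/p) for each prime factor p:
φ(65) = 65 × (1 - 1/5) × (1 - 1/13)
φ(65) = 48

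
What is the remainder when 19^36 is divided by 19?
Using repeated squaring. 19 ≡ 0 (mod 19). 36 = 32 + 4 (binary 100100). Repeated squaring mod 19: 0^1 ≡ 0; 0^2 ≡ 0² = 0 ≡ 0; 0^4 ≡ 0² = 0 ≡ 0; 0^8 ≡ 0² = 0 ≡ 0; 0^16 ≡ 0² = 0 ≡ 0; 0^32 ≡ 0² = 0 ≡ 0. Multiply: 19^36 ≡ 0^32 × 0^4 ≡ 0 × 0 (mod 19): 0 × 0 = 0 ≡ 0. So 19^36 ≡ 0 (mod 19).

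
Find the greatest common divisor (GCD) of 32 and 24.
8

Using the Euclidean algorithm:
32 = 1 × 24 + 8
24 = 3 × 8 + 0

GCD(32, 24) = 8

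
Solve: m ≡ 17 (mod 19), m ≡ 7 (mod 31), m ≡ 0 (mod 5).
M = 19 × 31 × 5 = 2945. M₁ = 155, y₁ ≡ 13 (mod 19). M₂ = 95, y₂ ≡ 16 (mod 31). M₃ = 589, y₃ ≡ 4 (mod 5). m = 17×155×13 + 7×95×16 + 0×589×4 ≡ 720 (mod 2945)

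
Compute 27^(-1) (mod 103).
42

Using Extended Euclidean Algorithm:
gcd(27, 103) = 1
Bezout coefficients: 27 × 42 + 103 × -11 = 1
So 27 × 42 ≡ 1 (mod 103)
The inverse is 42 mod 103 = 42
Verification: 27 × 42 = 1134 = 11 × 103 + 1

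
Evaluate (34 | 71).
(34/71) = 34^{35} mod 71 = -1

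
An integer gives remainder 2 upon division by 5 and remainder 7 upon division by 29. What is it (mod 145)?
M = 5 × 29 = 145. M₁ = 29, y₁ ≡ 4 (mod 5). M₂ = 5, y₂ ≡ 6 (mod 29). x = 2×29×4 + 7×5×6 ≡ 7 (mod 145). The smallest positive such number is 7.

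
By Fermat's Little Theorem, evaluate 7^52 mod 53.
By Fermat's Little Theorem, 7^{52} ≡ 1 (mod 53) since 53 is prime and gcd(7, 53) = 1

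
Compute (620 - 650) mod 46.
16

(620 - 650) = -30
-30 mod 46 = 16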